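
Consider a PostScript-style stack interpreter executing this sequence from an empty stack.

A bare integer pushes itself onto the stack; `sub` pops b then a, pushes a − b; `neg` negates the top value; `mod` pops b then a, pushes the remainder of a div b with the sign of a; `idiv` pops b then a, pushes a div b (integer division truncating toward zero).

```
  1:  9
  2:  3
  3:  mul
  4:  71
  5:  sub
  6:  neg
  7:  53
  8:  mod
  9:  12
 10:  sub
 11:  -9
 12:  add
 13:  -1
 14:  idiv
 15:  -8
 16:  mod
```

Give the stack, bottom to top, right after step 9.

[44, 12]

9    [9]
3    [9, 3]
mul  [27]
71   [27, 71]
sub  [-44]
neg  [44]
53   [44, 53]
mod  [44]
12   [44, 12]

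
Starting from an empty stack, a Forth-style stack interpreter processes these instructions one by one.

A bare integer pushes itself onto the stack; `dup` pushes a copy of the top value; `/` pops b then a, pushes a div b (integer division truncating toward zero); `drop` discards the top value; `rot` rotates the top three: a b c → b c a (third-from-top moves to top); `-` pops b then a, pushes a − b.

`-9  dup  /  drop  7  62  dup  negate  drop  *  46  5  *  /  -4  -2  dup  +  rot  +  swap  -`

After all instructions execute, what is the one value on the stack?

-9     : -9
dup    : -9 -9
/      : 1
drop   : (empty)
7      : 7
62     : 7 62
dup    : 7 62 62
negate : 7 62 -62
drop   : 7 62
*      : 434
46     : 434 46
5      : 434 46 5
*      : 434 230
/      : 1
-4     : 1 -4
-2     : 1 -4 -2
dup    : 1 -4 -2 -2
+      : 1 -4 -4
rot    : -4 -4 1
+      : -4 -3
swap   : -3 -4
-      : 1

1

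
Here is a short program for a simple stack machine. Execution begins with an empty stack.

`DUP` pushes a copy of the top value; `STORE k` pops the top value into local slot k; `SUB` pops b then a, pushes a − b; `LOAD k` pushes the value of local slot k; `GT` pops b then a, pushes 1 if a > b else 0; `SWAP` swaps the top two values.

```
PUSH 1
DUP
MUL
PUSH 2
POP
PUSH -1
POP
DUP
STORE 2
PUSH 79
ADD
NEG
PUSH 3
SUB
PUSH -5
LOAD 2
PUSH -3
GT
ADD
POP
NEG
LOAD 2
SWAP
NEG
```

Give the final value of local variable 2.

1

PUSH 1  -> [1]
DUP     -> [1, 1]
MUL     -> [1]
PUSH 2  -> [1, 2]
POP     -> [1]
PUSH -1 -> [1, -1]
POP     -> [1]
DUP     -> [1, 1]
STORE 2 -> [1]
PUSH 79 -> [1, 79]
ADD     -> [80]
NEG     -> [-80]
PUSH 3  -> [-80, 3]
SUB     -> [-83]
PUSH -5 -> [-83, -5]
LOAD 2  -> [-83, -5, 1]
PUSH -3 -> [-83, -5, 1, -3]
GT      -> [-83, -5, 1]
ADD     -> [-83, -4]
POP     -> [-83]
NEG     -> [83]
LOAD 2  -> [83, 1]
SWAP    -> [1, 83]
NEG     -> [1, -83]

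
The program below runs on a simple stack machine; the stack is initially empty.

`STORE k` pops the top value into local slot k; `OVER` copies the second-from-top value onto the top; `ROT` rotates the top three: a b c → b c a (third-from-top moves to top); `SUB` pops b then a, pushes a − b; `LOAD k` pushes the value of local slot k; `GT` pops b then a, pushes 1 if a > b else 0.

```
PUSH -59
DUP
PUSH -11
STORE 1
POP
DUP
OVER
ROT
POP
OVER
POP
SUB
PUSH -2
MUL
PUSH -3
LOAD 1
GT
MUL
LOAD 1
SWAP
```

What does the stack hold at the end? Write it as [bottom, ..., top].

[-11, 0]

PUSH -59 → [-59]
DUP      → [-59, -59]
PUSH -11 → [-59, -59, -11]
STORE 1  → [-59, -59]
POP      → [-59]
DUP      → [-59, -59]
OVER     → [-59, -59, -59]
ROT      → [-59, -59, -59]
POP      → [-59, -59]
OVER     → [-59, -59, -59]
POP      → [-59, -59]
SUB      → [0]
PUSH -2  → [0, -2]
MUL      → [0]
PUSH -3  → [0, -3]
LOAD 1   → [0, -3, -11]
GT       → [0, 1]
MUL      → [0]
LOAD 1   → [0, -11]
SWAP     → [-11, 0]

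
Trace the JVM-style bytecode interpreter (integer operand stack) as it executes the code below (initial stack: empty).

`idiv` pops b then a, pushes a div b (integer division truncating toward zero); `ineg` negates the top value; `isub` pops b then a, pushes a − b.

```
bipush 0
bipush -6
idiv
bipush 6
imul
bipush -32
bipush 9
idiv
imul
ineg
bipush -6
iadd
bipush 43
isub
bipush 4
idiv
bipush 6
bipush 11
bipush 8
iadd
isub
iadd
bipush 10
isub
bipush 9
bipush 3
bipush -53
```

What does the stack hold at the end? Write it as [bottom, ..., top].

[-35, 9, 3, -53]

bipush 0    0
bipush -6   0 -6
idiv        0
bipush 6    0 6
imul        0
bipush -32  0 -32
bipush 9    0 -32 9
idiv        0 -3
imul        0
ineg        0
bipush -6   0 -6
iadd        -6
bipush 43   -6 43
isub        -49
bipush 4    -49 4
idiv        -12
bipush 6    -12 6
bipush 11   -12 6 11
bipush 8    -12 6 11 8
iadd        -12 6 19
isub        -12 -13
iadd        -25
bipush 10   -25 10
isub        -35
bipush 9    -35 9
bipush 3    -35 9 3
bipush -53  -35 9 3 -53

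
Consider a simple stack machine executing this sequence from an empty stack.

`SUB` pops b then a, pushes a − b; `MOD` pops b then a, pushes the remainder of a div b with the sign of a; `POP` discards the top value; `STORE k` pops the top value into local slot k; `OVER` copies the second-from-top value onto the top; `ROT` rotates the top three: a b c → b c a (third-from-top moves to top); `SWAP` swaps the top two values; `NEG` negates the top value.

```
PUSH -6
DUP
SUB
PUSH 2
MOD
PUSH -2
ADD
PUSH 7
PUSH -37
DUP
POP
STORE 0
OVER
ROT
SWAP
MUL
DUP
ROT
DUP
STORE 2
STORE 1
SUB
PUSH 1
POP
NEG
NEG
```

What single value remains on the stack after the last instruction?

0

PUSH -6  → [-6]
DUP      → [-6, -6]
SUB      → [0]
PUSH 2   → [0, 2]
MOD      → [0]
PUSH -2  → [0, -2]
ADD      → [-2]
PUSH 7   → [-2, 7]
PUSH -37 → [-2, 7, -37]
DUP      → [-2, 7, -37, -37]
POP      → [-2, 7, -37]
STORE 0  → [-2, 7]
OVER     → [-2, 7, -2]
ROT      → [7, -2, -2]
SWAP     → [7, -2, -2]
MUL      → [7, 4]
DUP      → [7, 4, 4]
ROT      → [4, 4, 7]
DUP      → [4, 4, 7, 7]
STORE 2  → [4, 4, 7]
STORE 1  → [4, 4]
SUB      → [0]
PUSH 1   → [0, 1]
POP      → [0]
NEG      → [0]
NEG      → [0]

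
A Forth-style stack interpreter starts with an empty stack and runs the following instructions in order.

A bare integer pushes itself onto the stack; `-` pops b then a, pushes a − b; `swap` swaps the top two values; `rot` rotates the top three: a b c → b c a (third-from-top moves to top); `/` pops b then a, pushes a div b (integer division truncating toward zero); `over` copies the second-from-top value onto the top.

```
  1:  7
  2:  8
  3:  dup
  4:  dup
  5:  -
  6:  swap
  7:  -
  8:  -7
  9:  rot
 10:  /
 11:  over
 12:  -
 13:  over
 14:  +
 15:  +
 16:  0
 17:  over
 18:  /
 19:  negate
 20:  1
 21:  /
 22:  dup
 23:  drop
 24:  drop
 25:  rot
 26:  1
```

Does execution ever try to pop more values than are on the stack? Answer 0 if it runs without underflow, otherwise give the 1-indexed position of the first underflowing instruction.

7      : [7]
8      : [7, 8]
dup    : [7, 8, 8]
dup    : [7, 8, 8, 8]
-      : [7, 8, 0]
swap   : [7, 0, 8]
-      : [7, -8]
-7     : [7, -8, -7]
rot    : [-8, -7, 7]
/      : [-8, -1]
over   : [-8, -1, -8]
-      : [-8, 7]
over   : [-8, 7, -8]
+      : [-8, -1]
+      : [-9]
0      : [-9, 0]
over   : [-9, 0, -9]
/      : [-9, 0]
negate : [-9, 0]
1      : [-9, 0, 1]
/      : [-9, 0]
dup    : [-9, 0, 0]
drop   : [-9, 0]
drop   : [-9]
rot  — needs 3 operands, stack has 1 → underflow

25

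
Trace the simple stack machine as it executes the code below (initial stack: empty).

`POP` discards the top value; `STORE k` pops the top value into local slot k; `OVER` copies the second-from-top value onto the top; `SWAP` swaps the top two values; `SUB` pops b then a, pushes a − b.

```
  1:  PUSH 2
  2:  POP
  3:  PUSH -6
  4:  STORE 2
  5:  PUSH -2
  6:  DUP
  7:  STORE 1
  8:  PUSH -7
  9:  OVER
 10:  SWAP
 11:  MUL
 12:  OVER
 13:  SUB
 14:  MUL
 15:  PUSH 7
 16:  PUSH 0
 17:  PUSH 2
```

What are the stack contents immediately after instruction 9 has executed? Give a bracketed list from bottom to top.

PUSH 2  -> 2
POP     -> (empty)
PUSH -6 -> -6
STORE 2 -> (empty)
PUSH -2 -> -2
DUP     -> -2 -2
STORE 1 -> -2
PUSH -7 -> -2 -7
OVER    -> -2 -7 -2

[-2, -7, -2]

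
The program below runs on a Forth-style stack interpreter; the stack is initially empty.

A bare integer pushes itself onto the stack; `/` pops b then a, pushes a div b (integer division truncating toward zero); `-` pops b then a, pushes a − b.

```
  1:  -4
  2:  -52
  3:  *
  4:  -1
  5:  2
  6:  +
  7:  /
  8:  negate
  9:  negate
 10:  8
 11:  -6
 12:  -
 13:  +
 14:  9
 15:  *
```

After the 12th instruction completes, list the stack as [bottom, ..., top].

-4      -4
-52     -4 -52
*       208
-1      208 -1
2       208 -1 2
+       208 1
/       208
negate  -208
negate  208
8       208 8
-6      208 8 -6
-       208 14

[208, 14]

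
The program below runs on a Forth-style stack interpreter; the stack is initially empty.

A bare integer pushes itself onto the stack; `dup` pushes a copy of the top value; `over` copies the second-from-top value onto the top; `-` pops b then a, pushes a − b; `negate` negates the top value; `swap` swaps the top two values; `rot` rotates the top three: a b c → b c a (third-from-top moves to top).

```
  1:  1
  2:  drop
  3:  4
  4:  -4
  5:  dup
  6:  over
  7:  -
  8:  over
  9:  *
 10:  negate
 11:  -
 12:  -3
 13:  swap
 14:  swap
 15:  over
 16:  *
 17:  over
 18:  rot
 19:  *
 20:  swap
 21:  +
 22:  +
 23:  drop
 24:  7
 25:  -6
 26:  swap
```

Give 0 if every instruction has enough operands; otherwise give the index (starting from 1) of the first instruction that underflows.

1      -> [1]
drop   -> []
4      -> [4]
-4     -> [4, -4]
dup    -> [4, -4, -4]
over   -> [4, -4, -4, -4]
-      -> [4, -4, 0]
over   -> [4, -4, 0, -4]
*      -> [4, -4, 0]
negate -> [4, -4, 0]
-      -> [4, -4]
-3     -> [4, -4, -3]
swap   -> [4, -3, -4]
swap   -> [4, -4, -3]
over   -> [4, -4, -3, -4]
*      -> [4, -4, 12]
over   -> [4, -4, 12, -4]
rot    -> [4, 12, -4, -4]
*      -> [4, 12, 16]
swap   -> [4, 16, 12]
+      -> [4, 28]
+      -> [32]
drop   -> []
7      -> [7]
-6     -> [7, -6]
swap   -> [-6, 7]

0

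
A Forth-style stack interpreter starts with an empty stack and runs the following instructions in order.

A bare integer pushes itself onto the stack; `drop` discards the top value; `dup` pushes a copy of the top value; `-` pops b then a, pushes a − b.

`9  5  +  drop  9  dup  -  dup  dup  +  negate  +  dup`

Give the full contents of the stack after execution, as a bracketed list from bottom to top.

9      : [9]
5      : [9, 5]
+      : [14]
drop   : []
9      : [9]
dup    : [9, 9]
-      : [0]
dup    : [0, 0]
dup    : [0, 0, 0]
+      : [0, 0]
negate : [0, 0]
+      : [0]
dup    : [0, 0]

[0, 0]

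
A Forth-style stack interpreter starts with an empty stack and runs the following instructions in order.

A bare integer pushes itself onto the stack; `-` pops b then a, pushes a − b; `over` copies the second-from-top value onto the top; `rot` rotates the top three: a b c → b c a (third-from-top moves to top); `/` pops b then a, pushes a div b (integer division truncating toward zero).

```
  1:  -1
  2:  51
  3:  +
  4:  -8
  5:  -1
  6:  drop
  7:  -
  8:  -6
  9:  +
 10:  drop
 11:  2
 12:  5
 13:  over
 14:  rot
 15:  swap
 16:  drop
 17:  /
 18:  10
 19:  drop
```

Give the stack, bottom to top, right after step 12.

[2, 5]

-1   : -1
51   : -1 51
+    : 50
-8   : 50 -8
-1   : 50 -8 -1
drop : 50 -8
-    : 58
-6   : 58 -6
+    : 52
drop : (empty)
2    : 2
5    : 2 5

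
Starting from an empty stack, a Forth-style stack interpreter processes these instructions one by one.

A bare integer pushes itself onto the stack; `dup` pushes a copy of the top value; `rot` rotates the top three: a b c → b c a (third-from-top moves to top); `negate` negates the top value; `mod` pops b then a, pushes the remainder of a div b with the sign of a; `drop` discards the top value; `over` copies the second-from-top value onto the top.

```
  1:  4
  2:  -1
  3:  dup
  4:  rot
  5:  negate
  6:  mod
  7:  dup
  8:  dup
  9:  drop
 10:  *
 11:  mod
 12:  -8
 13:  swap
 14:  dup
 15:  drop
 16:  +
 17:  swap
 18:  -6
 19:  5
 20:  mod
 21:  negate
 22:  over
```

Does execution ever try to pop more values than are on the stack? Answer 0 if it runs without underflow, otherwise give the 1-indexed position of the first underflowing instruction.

17

4       4
-1      4 -1
dup     4 -1 -1
rot     -1 -1 4
negate  -1 -1 -4
mod     -1 -1
dup     -1 -1 -1
dup     -1 -1 -1 -1
drop    -1 -1 -1
*       -1 1
mod     0
-8      0 -8
swap    -8 0
dup     -8 0 0
drop    -8 0
+       -8
swap  — needs 2 operands, stack has 1 → underflow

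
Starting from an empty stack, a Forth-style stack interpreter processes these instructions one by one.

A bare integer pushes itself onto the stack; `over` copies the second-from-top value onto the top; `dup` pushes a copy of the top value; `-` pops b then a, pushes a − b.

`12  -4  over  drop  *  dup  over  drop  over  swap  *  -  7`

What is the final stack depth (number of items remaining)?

2

12   -> 12
-4   -> 12 -4
over -> 12 -4 12
drop -> 12 -4
*    -> -48
dup  -> -48 -48
over -> -48 -48 -48
drop -> -48 -48
over -> -48 -48 -48
swap -> -48 -48 -48
*    -> -48 2304
-    -> -2352
7    -> -2352 7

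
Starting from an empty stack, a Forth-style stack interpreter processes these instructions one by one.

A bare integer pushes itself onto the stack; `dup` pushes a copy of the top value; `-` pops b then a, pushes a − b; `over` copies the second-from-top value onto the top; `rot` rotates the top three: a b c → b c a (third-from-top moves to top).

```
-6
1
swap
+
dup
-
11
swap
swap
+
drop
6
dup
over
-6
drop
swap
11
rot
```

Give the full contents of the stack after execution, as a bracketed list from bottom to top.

-6   -> -6
1    -> -6 1
swap -> 1 -6
+    -> -5
dup  -> -5 -5
-    -> 0
11   -> 0 11
swap -> 11 0
swap -> 0 11
+    -> 11
drop -> (empty)
6    -> 6
dup  -> 6 6
over -> 6 6 6
-6   -> 6 6 6 -6
drop -> 6 6 6
swap -> 6 6 6
11   -> 6 6 6 11
rot  -> 6 6 11 6

[6, 6, 11, 6]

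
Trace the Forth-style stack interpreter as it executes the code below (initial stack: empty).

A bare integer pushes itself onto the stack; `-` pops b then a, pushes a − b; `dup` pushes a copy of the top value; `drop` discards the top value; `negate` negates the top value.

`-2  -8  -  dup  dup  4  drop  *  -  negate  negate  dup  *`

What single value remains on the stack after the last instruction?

900

-2     -> -2
-8     -> -2 -8
-      -> 6
dup    -> 6 6
dup    -> 6 6 6
4      -> 6 6 6 4
drop   -> 6 6 6
*      -> 6 36
-      -> -30
negate -> 30
negate -> -30
dup    -> -30 -30
*      -> 900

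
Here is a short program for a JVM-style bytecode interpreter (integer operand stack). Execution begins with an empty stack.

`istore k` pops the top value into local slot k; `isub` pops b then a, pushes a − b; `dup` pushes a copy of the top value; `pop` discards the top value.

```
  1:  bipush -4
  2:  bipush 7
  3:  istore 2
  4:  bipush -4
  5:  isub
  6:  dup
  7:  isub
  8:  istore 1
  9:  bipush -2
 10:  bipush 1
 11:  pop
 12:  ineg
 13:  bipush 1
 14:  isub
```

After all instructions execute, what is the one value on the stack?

1

bipush -4 → -4
bipush 7  → -4 7
istore 2  → -4
bipush -4 → -4 -4
isub      → 0
dup       → 0 0
isub      → 0
istore 1  → (empty)
bipush -2 → -2
bipush 1  → -2 1
pop       → -2
ineg      → 2
bipush 1  → 2 1
isub      → 1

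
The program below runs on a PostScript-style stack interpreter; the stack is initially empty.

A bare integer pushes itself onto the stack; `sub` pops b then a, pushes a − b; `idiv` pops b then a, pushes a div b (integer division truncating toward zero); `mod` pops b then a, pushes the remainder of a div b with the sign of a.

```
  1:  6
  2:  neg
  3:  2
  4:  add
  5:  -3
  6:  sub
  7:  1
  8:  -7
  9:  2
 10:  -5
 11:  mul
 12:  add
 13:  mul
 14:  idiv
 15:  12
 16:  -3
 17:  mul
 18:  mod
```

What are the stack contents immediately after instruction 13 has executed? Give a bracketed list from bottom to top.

[-1, -17]

6   : 6
neg : -6
2   : -6 2
add : -4
-3  : -4 -3
sub : -1
1   : -1 1
-7  : -1 1 -7
2   : -1 1 -7 2
-5  : -1 1 -7 2 -5
mul : -1 1 -7 -10
add : -1 1 -17
mul : -1 -17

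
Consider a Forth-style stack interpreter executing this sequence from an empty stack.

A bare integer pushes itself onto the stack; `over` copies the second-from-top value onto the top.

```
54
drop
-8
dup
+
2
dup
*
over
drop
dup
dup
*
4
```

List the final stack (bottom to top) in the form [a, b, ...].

54   → 54
drop → (empty)
-8   → -8
dup  → -8 -8
+    → -16
2    → -16 2
dup  → -16 2 2
*    → -16 4
over → -16 4 -16
drop → -16 4
dup  → -16 4 4
dup  → -16 4 4 4
*    → -16 4 16
4    → -16 4 16 4

[-16, 4, 16, 4]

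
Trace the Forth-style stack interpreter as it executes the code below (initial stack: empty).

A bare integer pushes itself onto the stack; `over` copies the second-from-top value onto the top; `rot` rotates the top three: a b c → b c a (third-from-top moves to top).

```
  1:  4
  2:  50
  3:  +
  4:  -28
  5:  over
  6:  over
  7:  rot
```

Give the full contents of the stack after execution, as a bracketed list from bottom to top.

4    : 4
50   : 4 50
+    : 54
-28  : 54 -28
over : 54 -28 54
over : 54 -28 54 -28
rot  : 54 54 -28 -28

[54, 54, -28, -28]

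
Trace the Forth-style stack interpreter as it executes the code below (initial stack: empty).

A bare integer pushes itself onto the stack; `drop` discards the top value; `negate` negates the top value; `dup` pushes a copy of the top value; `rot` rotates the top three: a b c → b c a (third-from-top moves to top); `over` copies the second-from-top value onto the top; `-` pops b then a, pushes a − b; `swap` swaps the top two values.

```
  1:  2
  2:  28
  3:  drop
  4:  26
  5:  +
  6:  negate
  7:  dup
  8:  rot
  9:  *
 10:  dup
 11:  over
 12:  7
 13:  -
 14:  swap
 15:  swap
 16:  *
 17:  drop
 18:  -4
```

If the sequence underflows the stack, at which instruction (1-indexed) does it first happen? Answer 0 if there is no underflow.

8

2      -> [2]
28     -> [2, 28]
drop   -> [2]
26     -> [2, 26]
+      -> [28]
negate -> [-28]
dup    -> [-28, -28]
rot  — needs 3 operands, stack has 2 → underflow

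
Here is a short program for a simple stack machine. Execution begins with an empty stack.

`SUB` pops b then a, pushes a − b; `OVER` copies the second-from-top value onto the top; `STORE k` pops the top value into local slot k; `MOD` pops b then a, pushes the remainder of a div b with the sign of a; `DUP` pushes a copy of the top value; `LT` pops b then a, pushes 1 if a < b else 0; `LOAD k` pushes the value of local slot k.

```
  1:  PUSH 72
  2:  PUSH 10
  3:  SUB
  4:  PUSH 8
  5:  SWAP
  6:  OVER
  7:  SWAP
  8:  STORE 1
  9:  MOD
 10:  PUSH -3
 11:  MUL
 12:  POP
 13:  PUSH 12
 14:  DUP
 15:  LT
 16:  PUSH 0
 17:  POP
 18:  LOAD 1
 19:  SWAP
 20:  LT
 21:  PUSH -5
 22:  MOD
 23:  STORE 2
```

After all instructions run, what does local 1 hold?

62

PUSH 72 -> [72]
PUSH 10 -> [72, 10]
SUB     -> [62]
PUSH 8  -> [62, 8]
SWAP    -> [8, 62]
OVER    -> [8, 62, 8]
SWAP    -> [8, 8, 62]
STORE 1 -> [8, 8]
MOD     -> [0]
PUSH -3 -> [0, -3]
MUL     -> [0]
POP     -> []
PUSH 12 -> [12]
DUP     -> [12, 12]
LT      -> [0]
PUSH 0  -> [0, 0]
POP     -> [0]
LOAD 1  -> [0, 62]
SWAP    -> [62, 0]
LT      -> [0]
PUSH -5 -> [0, -5]
MOD     -> [0]
STORE 2 -> []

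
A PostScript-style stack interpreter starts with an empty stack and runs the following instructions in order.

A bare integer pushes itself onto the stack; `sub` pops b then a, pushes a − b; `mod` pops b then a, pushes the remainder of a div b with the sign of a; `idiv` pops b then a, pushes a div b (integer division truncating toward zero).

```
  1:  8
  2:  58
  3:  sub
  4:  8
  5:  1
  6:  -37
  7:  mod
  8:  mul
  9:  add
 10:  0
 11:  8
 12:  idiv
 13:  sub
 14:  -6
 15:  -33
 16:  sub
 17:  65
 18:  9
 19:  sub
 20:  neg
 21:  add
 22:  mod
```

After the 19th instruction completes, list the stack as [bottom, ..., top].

8    : [8]
58   : [8, 58]
sub  : [-50]
8    : [-50, 8]
1    : [-50, 8, 1]
-37  : [-50, 8, 1, -37]
mod  : [-50, 8, 1]
mul  : [-50, 8]
add  : [-42]
0    : [-42, 0]
8    : [-42, 0, 8]
idiv : [-42, 0]
sub  : [-42]
-6   : [-42, -6]
-33  : [-42, -6, -33]
sub  : [-42, 27]
65   : [-42, 27, 65]
9    : [-42, 27, 65, 9]
sub  : [-42, 27, 56]

[-42, 27, 56]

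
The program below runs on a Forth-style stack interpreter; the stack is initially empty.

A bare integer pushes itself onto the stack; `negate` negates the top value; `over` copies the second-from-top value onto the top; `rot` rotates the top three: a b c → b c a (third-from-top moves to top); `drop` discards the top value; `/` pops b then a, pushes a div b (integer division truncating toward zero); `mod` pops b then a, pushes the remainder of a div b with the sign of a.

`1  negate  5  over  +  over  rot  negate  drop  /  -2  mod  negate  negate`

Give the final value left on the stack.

0

1      : 1
negate : -1
5      : -1 5
over   : -1 5 -1
+      : -1 4
over   : -1 4 -1
rot    : 4 -1 -1
negate : 4 -1 1
drop   : 4 -1
/      : -4
-2     : -4 -2
mod    : 0
negate : 0
negate : 0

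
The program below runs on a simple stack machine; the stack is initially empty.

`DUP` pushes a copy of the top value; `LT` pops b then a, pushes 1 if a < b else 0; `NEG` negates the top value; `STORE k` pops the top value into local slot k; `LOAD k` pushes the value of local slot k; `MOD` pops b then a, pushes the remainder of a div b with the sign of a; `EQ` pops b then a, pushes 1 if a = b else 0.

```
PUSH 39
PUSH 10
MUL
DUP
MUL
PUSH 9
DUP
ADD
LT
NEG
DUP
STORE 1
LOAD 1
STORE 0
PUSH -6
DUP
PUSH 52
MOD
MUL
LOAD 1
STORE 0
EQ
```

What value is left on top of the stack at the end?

PUSH 39 : 39
PUSH 10 : 39 10
MUL     : 390
DUP     : 390 390
MUL     : 152100
PUSH 9  : 152100 9
DUP     : 152100 9 9
ADD     : 152100 18
LT      : 0
NEG     : 0
DUP     : 0 0
STORE 1 : 0
LOAD 1  : 0 0
STORE 0 : 0
PUSH -6 : 0 -6
DUP     : 0 -6 -6
PUSH 52 : 0 -6 -6 52
MOD     : 0 -6 -6
MUL     : 0 36
LOAD 1  : 0 36 0
STORE 0 : 0 36
EQ      : 0

0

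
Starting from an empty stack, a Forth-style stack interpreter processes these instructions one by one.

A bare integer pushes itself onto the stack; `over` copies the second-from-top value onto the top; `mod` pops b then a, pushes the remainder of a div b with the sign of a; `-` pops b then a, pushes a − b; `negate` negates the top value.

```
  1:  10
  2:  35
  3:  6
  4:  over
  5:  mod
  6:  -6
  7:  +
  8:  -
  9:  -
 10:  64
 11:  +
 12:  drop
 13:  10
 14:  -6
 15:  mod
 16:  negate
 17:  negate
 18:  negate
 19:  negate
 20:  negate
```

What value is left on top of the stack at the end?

10     → [10]
35     → [10, 35]
6      → [10, 35, 6]
over   → [10, 35, 6, 35]
mod    → [10, 35, 6]
-6     → [10, 35, 6, -6]
+      → [10, 35, 0]
-      → [10, 35]
-      → [-25]
64     → [-25, 64]
+      → [39]
drop   → []
10     → [10]
-6     → [10, -6]
mod    → [4]
negate → [-4]
negate → [4]
negate → [-4]
negate → [4]
negate → [-4]

-4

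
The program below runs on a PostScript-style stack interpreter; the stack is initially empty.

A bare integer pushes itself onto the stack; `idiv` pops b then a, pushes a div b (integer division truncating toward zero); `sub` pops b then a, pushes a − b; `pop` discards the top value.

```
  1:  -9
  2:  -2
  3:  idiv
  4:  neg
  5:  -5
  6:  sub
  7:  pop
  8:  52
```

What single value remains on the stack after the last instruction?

-9   → -9
-2   → -9 -2
idiv → 4
neg  → -4
-5   → -4 -5
sub  → 1
pop  → (empty)
52   → 52

52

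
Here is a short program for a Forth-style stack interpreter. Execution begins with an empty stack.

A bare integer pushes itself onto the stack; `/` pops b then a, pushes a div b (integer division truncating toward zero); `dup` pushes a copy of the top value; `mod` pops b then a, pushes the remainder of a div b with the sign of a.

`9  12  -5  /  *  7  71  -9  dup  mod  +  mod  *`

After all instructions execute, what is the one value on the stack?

-126

9   : 9
12  : 9 12
-5  : 9 12 -5
/   : 9 -2
*   : -18
7   : -18 7
71  : -18 7 71
-9  : -18 7 71 -9
dup : -18 7 71 -9 -9
mod : -18 7 71 0
+   : -18 7 71
mod : -18 7
*   : -126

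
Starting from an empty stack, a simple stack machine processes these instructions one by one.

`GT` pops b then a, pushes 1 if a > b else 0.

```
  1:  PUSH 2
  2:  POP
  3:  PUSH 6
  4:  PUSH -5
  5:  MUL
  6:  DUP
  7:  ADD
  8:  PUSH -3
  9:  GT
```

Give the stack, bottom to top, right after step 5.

PUSH 2  -> 2
POP     -> (empty)
PUSH 6  -> 6
PUSH -5 -> 6 -5
MUL     -> -30

[-30]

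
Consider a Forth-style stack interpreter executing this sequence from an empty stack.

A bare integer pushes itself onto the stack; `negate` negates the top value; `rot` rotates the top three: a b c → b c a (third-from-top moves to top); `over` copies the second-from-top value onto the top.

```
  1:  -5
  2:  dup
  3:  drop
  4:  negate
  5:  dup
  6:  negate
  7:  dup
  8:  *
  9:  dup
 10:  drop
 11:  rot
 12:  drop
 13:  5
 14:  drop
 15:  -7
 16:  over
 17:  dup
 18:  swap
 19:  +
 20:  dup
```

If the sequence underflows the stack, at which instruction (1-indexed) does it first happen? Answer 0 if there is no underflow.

11

-5     -> -5
dup    -> -5 -5
drop   -> -5
negate -> 5
dup    -> 5 5
negate -> 5 -5
dup    -> 5 -5 -5
*      -> 5 25
dup    -> 5 25 25
drop   -> 5 25
rot  — needs 3 operands, stack has 2 → underflow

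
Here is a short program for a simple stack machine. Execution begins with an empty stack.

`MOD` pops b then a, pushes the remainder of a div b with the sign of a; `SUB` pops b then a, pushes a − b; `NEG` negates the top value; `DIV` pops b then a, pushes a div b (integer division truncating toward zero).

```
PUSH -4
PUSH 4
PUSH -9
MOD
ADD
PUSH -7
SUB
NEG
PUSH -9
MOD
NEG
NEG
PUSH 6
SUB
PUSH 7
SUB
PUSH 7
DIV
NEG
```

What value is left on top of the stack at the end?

2

PUSH -4  [-4]
PUSH 4   [-4, 4]
PUSH -9  [-4, 4, -9]
MOD      [-4, 4]
ADD      [0]
PUSH -7  [0, -7]
SUB      [7]
NEG      [-7]
PUSH -9  [-7, -9]
MOD      [-7]
NEG      [7]
NEG      [-7]
PUSH 6   [-7, 6]
SUB      [-13]
PUSH 7   [-13, 7]
SUB      [-20]
PUSH 7   [-20, 7]
DIV      [-2]
NEG      [2]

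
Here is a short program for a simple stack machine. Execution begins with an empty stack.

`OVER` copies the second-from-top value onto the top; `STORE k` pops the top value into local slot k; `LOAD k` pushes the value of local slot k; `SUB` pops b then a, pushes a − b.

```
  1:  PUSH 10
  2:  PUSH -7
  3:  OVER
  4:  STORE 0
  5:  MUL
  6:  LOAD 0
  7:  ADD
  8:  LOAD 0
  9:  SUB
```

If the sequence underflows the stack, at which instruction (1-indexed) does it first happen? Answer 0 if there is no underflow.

0

PUSH 10 : [10]
PUSH -7 : [10, -7]
OVER    : [10, -7, 10]
STORE 0 : [10, -7]
MUL     : [-70]
LOAD 0  : [-70, 10]
ADD     : [-60]
LOAD 0  : [-60, 10]
SUB     : [-70]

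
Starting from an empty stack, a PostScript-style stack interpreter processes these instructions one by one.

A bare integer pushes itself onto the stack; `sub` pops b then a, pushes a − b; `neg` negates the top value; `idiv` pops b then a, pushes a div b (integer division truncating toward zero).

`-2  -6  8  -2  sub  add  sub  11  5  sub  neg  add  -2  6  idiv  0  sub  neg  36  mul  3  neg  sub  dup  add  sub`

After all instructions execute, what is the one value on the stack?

-18

-2   → -2
-6   → -2 -6
8    → -2 -6 8
-2   → -2 -6 8 -2
sub  → -2 -6 10
add  → -2 4
sub  → -6
11   → -6 11
5    → -6 11 5
sub  → -6 6
neg  → -6 -6
add  → -12
-2   → -12 -2
6    → -12 -2 6
idiv → -12 0
0    → -12 0 0
sub  → -12 0
neg  → -12 0
36   → -12 0 36
mul  → -12 0
3    → -12 0 3
neg  → -12 0 -3
sub  → -12 3
dup  → -12 3 3
add  → -12 6
sub  → -18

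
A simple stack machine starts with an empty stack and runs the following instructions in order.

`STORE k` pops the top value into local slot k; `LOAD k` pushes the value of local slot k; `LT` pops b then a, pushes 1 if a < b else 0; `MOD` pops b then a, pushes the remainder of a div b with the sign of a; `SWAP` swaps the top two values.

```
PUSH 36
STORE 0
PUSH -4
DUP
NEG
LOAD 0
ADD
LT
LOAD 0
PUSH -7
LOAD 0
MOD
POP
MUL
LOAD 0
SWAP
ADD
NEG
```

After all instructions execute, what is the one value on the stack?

PUSH 36  [36]
STORE 0  []
PUSH -4  [-4]
DUP      [-4, -4]
NEG      [-4, 4]
LOAD 0   [-4, 4, 36]
ADD      [-4, 40]
LT       [1]
LOAD 0   [1, 36]
PUSH -7  [1, 36, -7]
LOAD 0   [1, 36, -7, 36]
MOD      [1, 36, -7]
POP      [1, 36]
MUL      [36]
LOAD 0   [36, 36]
SWAP     [36, 36]
ADD      [72]
NEG      [-72]

-72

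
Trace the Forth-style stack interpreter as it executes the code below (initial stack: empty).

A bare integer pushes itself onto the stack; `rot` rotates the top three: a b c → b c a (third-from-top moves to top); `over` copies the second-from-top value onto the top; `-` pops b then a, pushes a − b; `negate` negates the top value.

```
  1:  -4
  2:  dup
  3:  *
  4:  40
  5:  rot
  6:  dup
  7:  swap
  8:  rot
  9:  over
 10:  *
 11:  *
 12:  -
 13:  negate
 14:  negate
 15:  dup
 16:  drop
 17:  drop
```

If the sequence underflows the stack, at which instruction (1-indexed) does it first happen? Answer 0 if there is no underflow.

-4  -> -4
dup -> -4 -4
*   -> 16
40  -> 16 40
rot  — needs 3 operands, stack has 2 → underflow

5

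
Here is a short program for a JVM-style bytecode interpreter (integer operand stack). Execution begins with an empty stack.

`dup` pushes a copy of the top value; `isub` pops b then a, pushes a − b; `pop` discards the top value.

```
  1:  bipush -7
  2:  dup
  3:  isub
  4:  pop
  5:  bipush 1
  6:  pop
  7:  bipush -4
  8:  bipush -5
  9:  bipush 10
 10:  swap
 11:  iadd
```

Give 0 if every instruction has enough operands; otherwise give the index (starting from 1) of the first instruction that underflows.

0

bipush -7  -7
dup        -7 -7
isub       0
pop        (empty)
bipush 1   1
pop        (empty)
bipush -4  -4
bipush -5  -4 -5
bipush 10  -4 -5 10
swap       -4 10 -5
iadd       -4 5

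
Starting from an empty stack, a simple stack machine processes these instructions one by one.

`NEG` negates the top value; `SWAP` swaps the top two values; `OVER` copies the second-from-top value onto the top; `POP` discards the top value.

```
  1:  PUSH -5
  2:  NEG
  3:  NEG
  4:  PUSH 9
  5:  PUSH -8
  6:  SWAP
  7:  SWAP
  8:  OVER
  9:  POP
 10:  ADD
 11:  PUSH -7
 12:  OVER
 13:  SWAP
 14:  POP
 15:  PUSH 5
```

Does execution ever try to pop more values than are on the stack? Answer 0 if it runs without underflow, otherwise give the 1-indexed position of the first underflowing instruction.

0

PUSH -5  [-5]
NEG      [5]
NEG      [-5]
PUSH 9   [-5, 9]
PUSH -8  [-5, 9, -8]
SWAP     [-5, -8, 9]
SWAP     [-5, 9, -8]
OVER     [-5, 9, -8, 9]
POP      [-5, 9, -8]
ADD      [-5, 1]
PUSH -7  [-5, 1, -7]
OVER     [-5, 1, -7, 1]
SWAP     [-5, 1, 1, -7]
POP      [-5, 1, 1]
PUSH 5   [-5, 1, 1, 5]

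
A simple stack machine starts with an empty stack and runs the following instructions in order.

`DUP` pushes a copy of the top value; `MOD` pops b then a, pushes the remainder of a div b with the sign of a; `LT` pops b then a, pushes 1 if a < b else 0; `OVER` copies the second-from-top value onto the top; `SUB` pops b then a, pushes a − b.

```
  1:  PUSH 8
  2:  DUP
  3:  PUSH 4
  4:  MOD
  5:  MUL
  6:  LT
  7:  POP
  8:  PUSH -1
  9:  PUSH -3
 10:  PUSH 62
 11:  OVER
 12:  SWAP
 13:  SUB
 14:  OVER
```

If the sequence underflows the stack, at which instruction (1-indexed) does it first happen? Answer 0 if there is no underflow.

PUSH 8  [8]
DUP     [8, 8]
PUSH 4  [8, 8, 4]
MOD     [8, 0]
MUL     [0]
LT  — needs 2 operands, stack has 1 → underflow

6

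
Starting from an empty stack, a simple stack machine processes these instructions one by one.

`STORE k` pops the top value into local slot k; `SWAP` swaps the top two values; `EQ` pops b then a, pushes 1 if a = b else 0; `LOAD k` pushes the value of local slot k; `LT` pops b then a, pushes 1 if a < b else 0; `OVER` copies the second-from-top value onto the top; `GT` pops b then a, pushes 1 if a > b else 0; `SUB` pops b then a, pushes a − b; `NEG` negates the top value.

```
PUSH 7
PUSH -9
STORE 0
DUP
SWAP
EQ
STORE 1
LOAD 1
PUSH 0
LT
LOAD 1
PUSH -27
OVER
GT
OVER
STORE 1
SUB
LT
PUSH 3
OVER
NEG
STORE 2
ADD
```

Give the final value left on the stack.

PUSH 7   : 7
PUSH -9  : 7 -9
STORE 0  : 7
DUP      : 7 7
SWAP     : 7 7
EQ       : 1
STORE 1  : (empty)
LOAD 1   : 1
PUSH 0   : 1 0
LT       : 0
LOAD 1   : 0 1
PUSH -27 : 0 1 -27
OVER     : 0 1 -27 1
GT       : 0 1 0
OVER     : 0 1 0 1
STORE 1  : 0 1 0
SUB      : 0 1
LT       : 1
PUSH 3   : 1 3
OVER     : 1 3 1
NEG      : 1 3 -1
STORE 2  : 1 3
ADD      : 4

4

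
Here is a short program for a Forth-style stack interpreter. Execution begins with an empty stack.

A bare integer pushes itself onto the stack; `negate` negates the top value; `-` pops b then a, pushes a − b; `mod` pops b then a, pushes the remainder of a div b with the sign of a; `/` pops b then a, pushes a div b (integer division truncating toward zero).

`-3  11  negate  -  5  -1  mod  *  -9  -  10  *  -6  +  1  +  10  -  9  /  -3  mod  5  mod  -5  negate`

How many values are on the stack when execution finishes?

2

-3     : -3
11     : -3 11
negate : -3 -11
-      : 8
5      : 8 5
-1     : 8 5 -1
mod    : 8 0
*      : 0
-9     : 0 -9
-      : 9
10     : 9 10
*      : 90
-6     : 90 -6
+      : 84
1      : 84 1
+      : 85
10     : 85 10
-      : 75
9      : 75 9
/      : 8
-3     : 8 -3
mod    : 2
5      : 2 5
mod    : 2
-5     : 2 -5
negate : 2 5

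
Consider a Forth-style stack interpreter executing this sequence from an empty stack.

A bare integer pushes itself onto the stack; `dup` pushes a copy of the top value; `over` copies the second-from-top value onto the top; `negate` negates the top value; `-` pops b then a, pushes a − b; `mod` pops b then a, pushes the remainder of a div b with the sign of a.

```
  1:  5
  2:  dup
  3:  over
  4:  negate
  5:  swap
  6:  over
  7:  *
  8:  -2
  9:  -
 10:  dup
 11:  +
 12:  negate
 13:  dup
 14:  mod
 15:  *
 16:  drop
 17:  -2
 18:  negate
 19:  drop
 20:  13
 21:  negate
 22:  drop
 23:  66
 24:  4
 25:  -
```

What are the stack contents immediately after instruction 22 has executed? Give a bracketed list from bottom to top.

5      : [5]
dup    : [5, 5]
over   : [5, 5, 5]
negate : [5, 5, -5]
swap   : [5, -5, 5]
over   : [5, -5, 5, -5]
*      : [5, -5, -25]
-2     : [5, -5, -25, -2]
-      : [5, -5, -23]
dup    : [5, -5, -23, -23]
+      : [5, -5, -46]
negate : [5, -5, 46]
dup    : [5, -5, 46, 46]
mod    : [5, -5, 0]
*      : [5, 0]
drop   : [5]
-2     : [5, -2]
negate : [5, 2]
drop   : [5]
13     : [5, 13]
negate : [5, -13]
drop   : [5]

[5]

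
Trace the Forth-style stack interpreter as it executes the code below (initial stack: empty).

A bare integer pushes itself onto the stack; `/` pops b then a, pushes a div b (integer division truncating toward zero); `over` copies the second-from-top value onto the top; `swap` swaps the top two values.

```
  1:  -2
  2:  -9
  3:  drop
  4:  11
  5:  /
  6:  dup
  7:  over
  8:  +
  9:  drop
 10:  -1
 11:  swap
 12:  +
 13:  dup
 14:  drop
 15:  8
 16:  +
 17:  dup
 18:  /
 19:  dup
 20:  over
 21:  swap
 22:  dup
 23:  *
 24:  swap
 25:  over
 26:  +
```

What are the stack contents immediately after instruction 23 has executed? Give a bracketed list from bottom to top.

-2   : [-2]
-9   : [-2, -9]
drop : [-2]
11   : [-2, 11]
/    : [0]
dup  : [0, 0]
over : [0, 0, 0]
+    : [0, 0]
drop : [0]
-1   : [0, -1]
swap : [-1, 0]
+    : [-1]
dup  : [-1, -1]
drop : [-1]
8    : [-1, 8]
+    : [7]
dup  : [7, 7]
/    : [1]
dup  : [1, 1]
over : [1, 1, 1]
swap : [1, 1, 1]
dup  : [1, 1, 1, 1]
*    : [1, 1, 1]

[1, 1, 1]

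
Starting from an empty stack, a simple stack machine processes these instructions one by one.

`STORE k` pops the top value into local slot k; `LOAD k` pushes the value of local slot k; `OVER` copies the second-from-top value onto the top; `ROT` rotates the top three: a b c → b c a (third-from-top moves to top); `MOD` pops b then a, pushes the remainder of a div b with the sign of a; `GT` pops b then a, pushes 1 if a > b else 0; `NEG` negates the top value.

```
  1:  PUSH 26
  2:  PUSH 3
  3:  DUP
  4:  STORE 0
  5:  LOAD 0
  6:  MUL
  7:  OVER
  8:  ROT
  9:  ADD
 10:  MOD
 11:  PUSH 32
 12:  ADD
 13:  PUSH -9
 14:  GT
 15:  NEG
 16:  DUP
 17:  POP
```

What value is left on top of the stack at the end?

PUSH 26 -> [26]
PUSH 3  -> [26, 3]
DUP     -> [26, 3, 3]
STORE 0 -> [26, 3]
LOAD 0  -> [26, 3, 3]
MUL     -> [26, 9]
OVER    -> [26, 9, 26]
ROT     -> [9, 26, 26]
ADD     -> [9, 52]
MOD     -> [9]
PUSH 32 -> [9, 32]
ADD     -> [41]
PUSH -9 -> [41, -9]
GT      -> [1]
NEG     -> [-1]
DUP     -> [-1, -1]
POP     -> [-1]

-1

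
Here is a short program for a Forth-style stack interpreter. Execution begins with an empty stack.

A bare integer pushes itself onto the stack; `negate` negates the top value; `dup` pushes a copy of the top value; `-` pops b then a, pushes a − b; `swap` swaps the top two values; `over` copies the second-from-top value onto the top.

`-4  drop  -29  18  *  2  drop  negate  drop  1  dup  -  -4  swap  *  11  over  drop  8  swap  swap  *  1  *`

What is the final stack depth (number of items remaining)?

2

-4     -> -4
drop   -> (empty)
-29    -> -29
18     -> -29 18
*      -> -522
2      -> -522 2
drop   -> -522
negate -> 522
drop   -> (empty)
1      -> 1
dup    -> 1 1
-      -> 0
-4     -> 0 -4
swap   -> -4 0
*      -> 0
11     -> 0 11
over   -> 0 11 0
drop   -> 0 11
8      -> 0 11 8
swap   -> 0 8 11
swap   -> 0 11 8
*      -> 0 88
1      -> 0 88 1
*      -> 0 88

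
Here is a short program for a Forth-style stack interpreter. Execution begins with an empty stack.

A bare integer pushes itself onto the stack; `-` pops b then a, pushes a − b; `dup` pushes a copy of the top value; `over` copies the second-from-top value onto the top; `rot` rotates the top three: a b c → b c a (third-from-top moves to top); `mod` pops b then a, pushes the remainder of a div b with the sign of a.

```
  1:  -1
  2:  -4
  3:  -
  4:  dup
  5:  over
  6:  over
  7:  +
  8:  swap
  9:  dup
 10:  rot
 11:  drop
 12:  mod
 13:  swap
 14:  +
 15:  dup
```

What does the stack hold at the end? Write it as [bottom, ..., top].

-1   → -1
-4   → -1 -4
-    → 3
dup  → 3 3
over → 3 3 3
over → 3 3 3 3
+    → 3 3 6
swap → 3 6 3
dup  → 3 6 3 3
rot  → 3 3 3 6
drop → 3 3 3
mod  → 3 0
swap → 0 3
+    → 3
dup  → 3 3

[3, 3]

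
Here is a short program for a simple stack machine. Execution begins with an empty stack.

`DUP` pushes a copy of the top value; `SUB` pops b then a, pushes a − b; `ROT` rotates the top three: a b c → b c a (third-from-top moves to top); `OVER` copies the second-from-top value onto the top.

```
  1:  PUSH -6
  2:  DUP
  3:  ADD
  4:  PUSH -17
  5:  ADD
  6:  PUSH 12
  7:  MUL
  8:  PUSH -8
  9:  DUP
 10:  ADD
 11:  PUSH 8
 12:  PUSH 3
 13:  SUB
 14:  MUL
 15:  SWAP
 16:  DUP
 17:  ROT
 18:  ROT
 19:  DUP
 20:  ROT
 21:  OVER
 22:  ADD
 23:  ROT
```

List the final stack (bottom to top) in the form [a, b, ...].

PUSH -6  -> [-6]
DUP      -> [-6, -6]
ADD      -> [-12]
PUSH -17 -> [-12, -17]
ADD      -> [-29]
PUSH 12  -> [-29, 12]
MUL      -> [-348]
PUSH -8  -> [-348, -8]
DUP      -> [-348, -8, -8]
ADD      -> [-348, -16]
PUSH 8   -> [-348, -16, 8]
PUSH 3   -> [-348, -16, 8, 3]
SUB      -> [-348, -16, 5]
MUL      -> [-348, -80]
SWAP     -> [-80, -348]
DUP      -> [-80, -348, -348]
ROT      -> [-348, -348, -80]
ROT      -> [-348, -80, -348]
DUP      -> [-348, -80, -348, -348]
ROT      -> [-348, -348, -348, -80]
OVER     -> [-348, -348, -348, -80, -348]
ADD      -> [-348, -348, -348, -428]
ROT      -> [-348, -348, -428, -348]

[-348, -348, -428, -348]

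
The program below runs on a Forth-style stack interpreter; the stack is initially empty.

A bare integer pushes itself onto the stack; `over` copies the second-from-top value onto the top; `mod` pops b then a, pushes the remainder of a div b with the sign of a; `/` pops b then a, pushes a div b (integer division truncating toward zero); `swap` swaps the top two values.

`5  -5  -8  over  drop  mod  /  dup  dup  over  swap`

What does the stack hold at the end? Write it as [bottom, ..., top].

5     5
-5    5 -5
-8    5 -5 -8
over  5 -5 -8 -5
drop  5 -5 -8
mod   5 -5
/     -1
dup   -1 -1
dup   -1 -1 -1
over  -1 -1 -1 -1
swap  -1 -1 -1 -1

[-1, -1, -1, -1]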